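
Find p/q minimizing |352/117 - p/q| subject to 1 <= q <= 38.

3/1

Expand x = 352/117 as a continued fraction with the Euclidean algorithm:
  352 = 3*117 + 1, so a_0 = 3.
  117 = 117*1 + 0, so a_1 = 117.
so x = [3; 117].
Convergents (p_i = a_i*p_{i-1} + p_{i-2}, q_i = a_i*q_{i-1} + q_{i-2} with p_{-2}=0, p_{-1}=1, q_{-2}=1, q_{-1}=0), until the denominator exceeds 38:
  i=0: a_0=3, p_0 = 3*1 + 0 = 3, q_0 = 3*0 + 1 = 1.
  i=1: a_1=117, p_1 = 117*3 + 1 = 352, q_1 = 117*1 + 0 = 117.
q_1 = 117 > 38, so the last convergent with denominator <= 38 is p_0/q_0 = 3/1.
The closest fraction with denominator <= 38 is either p_0/q_0 or the intermediate fraction (k*p_0 + p_{-1})/(k*q_0 + q_{-1}) with the largest k >= 1 whose denominator stays <= 38; these approach x as k grows, and every other convergent or intermediate fraction in range is farther away.
Largest k: floor((38 - q_{-1})/q_0) = floor((38 - 0)/1) = 38 (using the seeds p_{-1} = 1, q_{-1} = 0).
That gives (38*3 + 1)/(38*1 + 0) = 115/38.
Compare the errors: |x - 3/1| = |352*1 - 3*117|/(117*1) = 1/117, and |x - 115/38| = |352*38 - 115*117|/(117*38) = 79/4446.
Cross-multiplying, 1*4446 = 4446 < 9243 = 79*117, so 1/117 is smaller: the convergent 3/1 is closer to x than 115/38.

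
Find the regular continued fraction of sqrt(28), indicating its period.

Write x_i = (sqrt(28) + m_i)/d_i with (m_0, d_0) = (0, 1). a_0 = floor(sqrt(28)) = 5, since 5^2 = 25 <= 28 < 36 = 6^2.
Iterate m_{i+1} = d_i*a_i - m_i, d_{i+1} = (28 - m_{i+1}^2)/d_i, a_{i+1} = floor((a_0 + m_{i+1})/d_{i+1}):
  m_1 = 1*5 - 0 = 5, d_1 = (28 - 5^2)/1 = 3/1 = 3, a_1 = floor((5 + 5)/3) = 3.
  m_2 = 3*3 - 5 = 4, d_2 = (28 - 4^2)/3 = 12/3 = 4, a_2 = floor((5 + 4)/4) = 2.
  m_3 = 4*2 - 4 = 4, d_3 = (28 - 4^2)/4 = 12/4 = 3, a_3 = floor((5 + 4)/3) = 3.
  m_4 = 3*3 - 4 = 5, d_4 = (28 - 5^2)/3 = 3/3 = 1, a_4 = floor((5 + 5)/1) = 10.
  m_5 = 1*10 - 5 = 5, d_5 = (28 - 5^2)/1 = 3/1 = 3: (m_5, d_5) = (m_1, d_1) = (5, 3), so from here the quotients repeat a_1, ..., a_4; the period length is 4.
Hence the expansion of sqrt(28) is a_0 = 5 followed by the repeating block 3, 2, 3, 10 (period 4).

[5; (3, 2, 3, 10)]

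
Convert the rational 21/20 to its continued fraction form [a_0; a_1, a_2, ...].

[1; 20]

Run the Euclidean algorithm on 21 and 20; the successive quotients are the partial quotients a_0, a_1, ... (each step inverts the fractional part left over by the previous one):
  21 = 1*20 + 1, so a_0 = 1.
  20 = 20*1 + 0, so a_1 = 20.
The remainder reaches 0 after 2 divisions, so the expansion has 2 partial quotients, read off in order.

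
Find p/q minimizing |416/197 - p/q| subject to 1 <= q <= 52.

Expand x = 416/197 as a continued fraction with the Euclidean algorithm:
  416 = 2*197 + 22, so a_0 = 2.
  197 = 8*22 + 21, so a_1 = 8.
  22 = 1*21 + 1, so a_2 = 1.
  21 = 21*1 + 0, so a_3 = 21.
so x = [2; 8, 1, 21].
Convergents (p_i = a_i*p_{i-1} + p_{i-2}, q_i = a_i*q_{i-1} + q_{i-2} with p_{-2}=0, p_{-1}=1, q_{-2}=1, q_{-1}=0), until the denominator exceeds 52:
  i=0: a_0=2, p_0 = 2*1 + 0 = 2, q_0 = 2*0 + 1 = 1.
  i=1: a_1=8, p_1 = 8*2 + 1 = 17, q_1 = 8*1 + 0 = 8.
  i=2: a_2=1, p_2 = 1*17 + 2 = 19, q_2 = 1*8 + 1 = 9.
  i=3: a_3=21, p_3 = 21*19 + 17 = 416, q_3 = 21*9 + 8 = 197.
q_3 = 197 > 52, so the last convergent with denominator <= 52 is p_2/q_2 = 19/9.
The closest fraction with denominator <= 52 is either p_2/q_2 or the intermediate fraction (k*p_2 + p_1)/(k*q_2 + q_1) with the largest k >= 1 whose denominator stays <= 52; these approach x as k grows, and every other convergent or intermediate fraction in range is farther away.
Largest k: floor((52 - q_1)/q_2) = floor((52 - 8)/9) = 4.
That gives (4*19 + 17)/(4*9 + 8) = 93/44.
Compare the errors: |x - 19/9| = |416*9 - 19*197|/(197*9) = 1/1773, and |x - 93/44| = |416*44 - 93*197|/(197*44) = 17/8668.
Cross-multiplying, 1*8668 = 8668 < 30141 = 17*1773, so 1/1773 is smaller: the convergent 19/9 is closer to x than 93/44.

19/9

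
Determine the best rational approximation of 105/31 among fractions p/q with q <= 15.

44/13

Expand x = 105/31 as a continued fraction with the Euclidean algorithm:
  105 = 3*31 + 12, so a_0 = 3.
  31 = 2*12 + 7, so a_1 = 2.
  12 = 1*7 + 5, so a_2 = 1.
  7 = 1*5 + 2, so a_3 = 1.
  5 = 2*2 + 1, so a_4 = 2.
  2 = 2*1 + 0, so a_5 = 2.
so x = [3; 2, 1, 1, 2, 2].
Convergents (p_i = a_i*p_{i-1} + p_{i-2}, q_i = a_i*q_{i-1} + q_{i-2} with p_{-2}=0, p_{-1}=1, q_{-2}=1, q_{-1}=0), until the denominator exceeds 15:
  i=0: a_0=3, p_0 = 3*1 + 0 = 3, q_0 = 3*0 + 1 = 1.
  i=1: a_1=2, p_1 = 2*3 + 1 = 7, q_1 = 2*1 + 0 = 2.
  i=2: a_2=1, p_2 = 1*7 + 3 = 10, q_2 = 1*2 + 1 = 3.
  i=3: a_3=1, p_3 = 1*10 + 7 = 17, q_3 = 1*3 + 2 = 5.
  i=4: a_4=2, p_4 = 2*17 + 10 = 44, q_4 = 2*5 + 3 = 13.
  i=5: a_5=2, p_5 = 2*44 + 17 = 105, q_5 = 2*13 + 5 = 31.
q_5 = 31 > 15, so the last convergent with denominator <= 15 is p_4/q_4 = 44/13.
The closest fraction with denominator <= 15 is either p_4/q_4 or the intermediate fraction (k*p_4 + p_3)/(k*q_4 + q_3) with the largest k >= 1 whose denominator stays <= 15; these approach x as k grows, and every other convergent or intermediate fraction in range is farther away.
Largest k: floor((15 - q_3)/q_4) = floor((15 - 5)/13) = 0.
Since k = 0, no intermediate fraction beyond p_4/q_4 has denominator <= 15, so the convergent 44/13 is the closest (its error is |105*13 - 44*31|/(31*13) = 1/403).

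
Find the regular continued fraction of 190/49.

[3; 1, 7, 6]

Run the Euclidean algorithm on 190 and 49; the successive quotients are the partial quotients a_0, a_1, ... (each step inverts the fractional part left over by the previous one):
  190 = 3*49 + 43, so a_0 = 3.
  49 = 1*43 + 6, so a_1 = 1.
  43 = 7*6 + 1, so a_2 = 7.
  6 = 6*1 + 0, so a_3 = 6.
The remainder reaches 0 after 4 divisions, so the expansion has 4 partial quotients, read off in order.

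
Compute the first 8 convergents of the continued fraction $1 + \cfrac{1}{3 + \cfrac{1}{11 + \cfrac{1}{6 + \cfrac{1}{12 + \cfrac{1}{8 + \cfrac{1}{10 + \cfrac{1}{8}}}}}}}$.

Using the convergent recurrence p_i = a_i*p_{i-1} + p_{i-2}, q_i = a_i*q_{i-1} + q_{i-2} with p_{-2}=0, p_{-1}=1, q_{-2}=1, q_{-1}=0:
  i=0: a_0=1, p_0 = 1*1 + 0 = 1, q_0 = 1*0 + 1 = 1.
  i=1: a_1=3, p_1 = 3*1 + 1 = 4, q_1 = 3*1 + 0 = 3.
  i=2: a_2=11, p_2 = 11*4 + 1 = 45, q_2 = 11*3 + 1 = 34.
  i=3: a_3=6, p_3 = 6*45 + 4 = 274, q_3 = 6*34 + 3 = 207.
  i=4: a_4=12, p_4 = 12*274 + 45 = 3333, q_4 = 12*207 + 34 = 2518.
  i=5: a_5=8, p_5 = 8*3333 + 274 = 26938, q_5 = 8*2518 + 207 = 20351.
  i=6: a_6=10, p_6 = 10*26938 + 3333 = 272713, q_6 = 10*20351 + 2518 = 206028.
  i=7: a_7=8, p_7 = 8*272713 + 26938 = 2208642, q_7 = 8*206028 + 20351 = 1668575.

1/1, 4/3, 45/34, 274/207, 3333/2518, 26938/20351, 272713/206028, 2208642/1668575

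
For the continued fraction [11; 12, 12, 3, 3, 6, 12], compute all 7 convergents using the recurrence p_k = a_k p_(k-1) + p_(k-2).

Using the convergent recurrence p_i = a_i*p_{i-1} + p_{i-2}, q_i = a_i*q_{i-1} + q_{i-2} with p_{-2}=0, p_{-1}=1, q_{-2}=1, q_{-1}=0:
  i=0: a_0=11, p_0 = 11*1 + 0 = 11, q_0 = 11*0 + 1 = 1.
  i=1: a_1=12, p_1 = 12*11 + 1 = 133, q_1 = 12*1 + 0 = 12.
  i=2: a_2=12, p_2 = 12*133 + 11 = 1607, q_2 = 12*12 + 1 = 145.
  i=3: a_3=3, p_3 = 3*1607 + 133 = 4954, q_3 = 3*145 + 12 = 447.
  i=4: a_4=3, p_4 = 3*4954 + 1607 = 16469, q_4 = 3*447 + 145 = 1486.
  i=5: a_5=6, p_5 = 6*16469 + 4954 = 103768, q_5 = 6*1486 + 447 = 9363.
  i=6: a_6=12, p_6 = 12*103768 + 16469 = 1261685, q_6 = 12*9363 + 1486 = 113842.

11/1, 133/12, 1607/145, 4954/447, 16469/1486, 103768/9363, 1261685/113842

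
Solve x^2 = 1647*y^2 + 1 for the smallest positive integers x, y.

(x, y) = (487, 12)

First expand sqrt(1647) as a continued fraction. With x_i = (sqrt(1647) + m_i)/d_i and (m_0, d_0) = (0, 1): a_0 = floor(sqrt(1647)) = 40, since 40^2 = 1600 <= 1647 < 1681 = 41^2.
Iterate m_{i+1} = d_i*a_i - m_i, d_{i+1} = (1647 - m_{i+1}^2)/d_i, a_{i+1} = floor((a_0 + m_{i+1})/d_{i+1}):
  m_1 = 1*40 - 0 = 40, d_1 = (1647 - 40^2)/1 = 47/1 = 47, a_1 = floor((40 + 40)/47) = 1.
  m_2 = 47*1 - 40 = 7, d_2 = (1647 - 7^2)/47 = 1598/47 = 34, a_2 = floor((40 + 7)/34) = 1.
  m_3 = 34*1 - 7 = 27, d_3 = (1647 - 27^2)/34 = 918/34 = 27, a_3 = floor((40 + 27)/27) = 2.
  m_4 = 27*2 - 27 = 27, d_4 = (1647 - 27^2)/27 = 918/27 = 34, a_4 = floor((40 + 27)/34) = 1.
  m_5 = 34*1 - 27 = 7, d_5 = (1647 - 7^2)/34 = 1598/34 = 47, a_5 = floor((40 + 7)/47) = 1.
  m_6 = 47*1 - 7 = 40, d_6 = (1647 - 40^2)/47 = 47/47 = 1, a_6 = floor((40 + 40)/1) = 80.
  m_7 = 1*80 - 40 = 40, d_7 = (1647 - 40^2)/1 = 47/1 = 47: (m_7, d_7) = (m_1, d_1) = (40, 47), so from here the quotients repeat a_1, ..., a_6; the period length is 6.
So sqrt(1647) = [40; (1, 1, 2, 1, 1, 80)] with period length k = 6.
k is even, so the fundamental solution of x^2 - 1647y^2 = 1 is (p_{k-1}, q_{k-1}) = (p_5, q_5); compute convergents through index 5.
Convergents (p_i = a_i*p_{i-1} + p_{i-2}, q_i = a_i*q_{i-1} + q_{i-2} with p_{-2}=0, p_{-1}=1, q_{-2}=1, q_{-1}=0):
  i=0: a_0=40, p_0 = 40*1 + 0 = 40, q_0 = 40*0 + 1 = 1.
  i=1: a_1=1, p_1 = 1*40 + 1 = 41, q_1 = 1*1 + 0 = 1.
  i=2: a_2=1, p_2 = 1*41 + 40 = 81, q_2 = 1*1 + 1 = 2.
  i=3: a_3=2, p_3 = 2*81 + 41 = 203, q_3 = 2*2 + 1 = 5.
  i=4: a_4=1, p_4 = 1*203 + 81 = 284, q_4 = 1*5 + 2 = 7.
  i=5: a_5=1, p_5 = 1*284 + 203 = 487, q_5 = 1*7 + 5 = 12.
Check: 487^2 - 1647*12^2 = 237169 - 237168 = 1, so (x, y) = (487, 12) solves the equation, and by the theorem it is the least positive solution.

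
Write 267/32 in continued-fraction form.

Run the Euclidean algorithm on 267 and 32; the successive quotients are the partial quotients a_0, a_1, ... (each step inverts the fractional part left over by the previous one):
  267 = 8*32 + 11, so a_0 = 8.
  32 = 2*11 + 10, so a_1 = 2.
  11 = 1*10 + 1, so a_2 = 1.
  10 = 10*1 + 0, so a_3 = 10.
The remainder reaches 0 after 4 divisions, so the expansion has 4 partial quotients, read off in order.

[8; 2, 1, 10]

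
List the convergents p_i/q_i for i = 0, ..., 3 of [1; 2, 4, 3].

Using the convergent recurrence p_i = a_i*p_{i-1} + p_{i-2}, q_i = a_i*q_{i-1} + q_{i-2} with p_{-2}=0, p_{-1}=1, q_{-2}=1, q_{-1}=0:
  i=0: a_0=1, p_0 = 1*1 + 0 = 1, q_0 = 1*0 + 1 = 1.
  i=1: a_1=2, p_1 = 2*1 + 1 = 3, q_1 = 2*1 + 0 = 2.
  i=2: a_2=4, p_2 = 4*3 + 1 = 13, q_2 = 4*2 + 1 = 9.
  i=3: a_3=3, p_3 = 3*13 + 3 = 42, q_3 = 3*9 + 2 = 29.

1/1, 3/2, 13/9, 42/29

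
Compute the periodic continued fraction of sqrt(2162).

Write x_i = (sqrt(2162) + m_i)/d_i with (m_0, d_0) = (0, 1). a_0 = floor(sqrt(2162)) = 46, since 46^2 = 2116 <= 2162 < 2209 = 47^2.
Iterate m_{i+1} = d_i*a_i - m_i, d_{i+1} = (2162 - m_{i+1}^2)/d_i, a_{i+1} = floor((a_0 + m_{i+1})/d_{i+1}):
  m_1 = 1*46 - 0 = 46, d_1 = (2162 - 46^2)/1 = 46/1 = 46, a_1 = floor((46 + 46)/46) = 2.
  m_2 = 46*2 - 46 = 46, d_2 = (2162 - 46^2)/46 = 46/46 = 1, a_2 = floor((46 + 46)/1) = 92.
  m_3 = 1*92 - 46 = 46, d_3 = (2162 - 46^2)/1 = 46/1 = 46: (m_3, d_3) = (m_1, d_1) = (46, 46), so from here the quotients repeat a_1, a_2; the period length is 2.
Hence the expansion of sqrt(2162) is a_0 = 46 followed by the repeating block 2, 92 (period 2).

[46; (2, 92)]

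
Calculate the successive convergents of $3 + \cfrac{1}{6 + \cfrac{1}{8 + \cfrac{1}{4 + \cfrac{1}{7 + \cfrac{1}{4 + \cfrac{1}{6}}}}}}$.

Using the convergent recurrence p_i = a_i*p_{i-1} + p_{i-2}, q_i = a_i*q_{i-1} + q_{i-2} with p_{-2}=0, p_{-1}=1, q_{-2}=1, q_{-1}=0:
  i=0: a_0=3, p_0 = 3*1 + 0 = 3, q_0 = 3*0 + 1 = 1.
  i=1: a_1=6, p_1 = 6*3 + 1 = 19, q_1 = 6*1 + 0 = 6.
  i=2: a_2=8, p_2 = 8*19 + 3 = 155, q_2 = 8*6 + 1 = 49.
  i=3: a_3=4, p_3 = 4*155 + 19 = 639, q_3 = 4*49 + 6 = 202.
  i=4: a_4=7, p_4 = 7*639 + 155 = 4628, q_4 = 7*202 + 49 = 1463.
  i=5: a_5=4, p_5 = 4*4628 + 639 = 19151, q_5 = 4*1463 + 202 = 6054.
  i=6: a_6=6, p_6 = 6*19151 + 4628 = 119534, q_6 = 6*6054 + 1463 = 37787.

3/1, 19/6, 155/49, 639/202, 4628/1463, 19151/6054, 119534/37787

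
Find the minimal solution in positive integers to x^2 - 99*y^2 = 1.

First expand sqrt(99) as a continued fraction. With x_i = (sqrt(99) + m_i)/d_i and (m_0, d_0) = (0, 1): a_0 = floor(sqrt(99)) = 9, since 9^2 = 81 <= 99 < 100 = 10^2.
Iterate m_{i+1} = d_i*a_i - m_i, d_{i+1} = (99 - m_{i+1}^2)/d_i, a_{i+1} = floor((a_0 + m_{i+1})/d_{i+1}):
  m_1 = 1*9 - 0 = 9, d_1 = (99 - 9^2)/1 = 18/1 = 18, a_1 = floor((9 + 9)/18) = 1.
  m_2 = 18*1 - 9 = 9, d_2 = (99 - 9^2)/18 = 18/18 = 1, a_2 = floor((9 + 9)/1) = 18.
  m_3 = 1*18 - 9 = 9, d_3 = (99 - 9^2)/1 = 18/1 = 18: (m_3, d_3) = (m_1, d_1) = (9, 18), so from here the quotients repeat a_1, a_2; the period length is 2.
So sqrt(99) = [9; (1, 18)] with period length k = 2.
k is even, so the fundamental solution of x^2 - 99y^2 = 1 is (p_{k-1}, q_{k-1}) = (p_1, q_1); compute convergents through index 1.
Convergents (p_i = a_i*p_{i-1} + p_{i-2}, q_i = a_i*q_{i-1} + q_{i-2} with p_{-2}=0, p_{-1}=1, q_{-2}=1, q_{-1}=0):
  i=0: a_0=9, p_0 = 9*1 + 0 = 9, q_0 = 9*0 + 1 = 1.
  i=1: a_1=1, p_1 = 1*9 + 1 = 10, q_1 = 1*1 + 0 = 1.
Check: 10^2 - 99*1^2 = 100 - 99 = 1, so (x, y) = (10, 1) solves the equation, and by the theorem it is the least positive solution.

(x, y) = (10, 1)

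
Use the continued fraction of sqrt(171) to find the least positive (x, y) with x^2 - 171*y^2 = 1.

(x, y) = (170, 13)

First expand sqrt(171) as a continued fraction. With x_i = (sqrt(171) + m_i)/d_i and (m_0, d_0) = (0, 1): a_0 = floor(sqrt(171)) = 13, since 13^2 = 169 <= 171 < 196 = 14^2.
Iterate m_{i+1} = d_i*a_i - m_i, d_{i+1} = (171 - m_{i+1}^2)/d_i, a_{i+1} = floor((a_0 + m_{i+1})/d_{i+1}):
  m_1 = 1*13 - 0 = 13, d_1 = (171 - 13^2)/1 = 2/1 = 2, a_1 = floor((13 + 13)/2) = 13.
  m_2 = 2*13 - 13 = 13, d_2 = (171 - 13^2)/2 = 2/2 = 1, a_2 = floor((13 + 13)/1) = 26.
  m_3 = 1*26 - 13 = 13, d_3 = (171 - 13^2)/1 = 2/1 = 2: (m_3, d_3) = (m_1, d_1) = (13, 2), so from here the quotients repeat a_1, a_2; the period length is 2.
So sqrt(171) = [13; (13, 26)] with period length k = 2.
k is even, so the fundamental solution of x^2 - 171y^2 = 1 is (p_{k-1}, q_{k-1}) = (p_1, q_1); compute convergents through index 1.
Convergents (p_i = a_i*p_{i-1} + p_{i-2}, q_i = a_i*q_{i-1} + q_{i-2} with p_{-2}=0, p_{-1}=1, q_{-2}=1, q_{-1}=0):
  i=0: a_0=13, p_0 = 13*1 + 0 = 13, q_0 = 13*0 + 1 = 1.
  i=1: a_1=13, p_1 = 13*13 + 1 = 170, q_1 = 13*1 + 0 = 13.
Check: 170^2 - 171*13^2 = 28900 - 28899 = 1, so (x, y) = (170, 13) solves the equation, and by the theorem it is the least positive solution.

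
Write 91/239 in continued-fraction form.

[0; 2, 1, 1, 1, 2, 11]

Run the Euclidean algorithm on 91 and 239; the successive quotients are the partial quotients a_0, a_1, ... (each step inverts the fractional part left over by the previous one):
  91 = 0*239 + 91, so a_0 = 0.
  239 = 2*91 + 57, so a_1 = 2.
  91 = 1*57 + 34, so a_2 = 1.
  57 = 1*34 + 23, so a_3 = 1.
  34 = 1*23 + 11, so a_4 = 1.
  23 = 2*11 + 1, so a_5 = 2.
  11 = 11*1 + 0, so a_6 = 11.
The remainder reaches 0 after 7 divisions, so the expansion has 7 partial quotients, read off in order.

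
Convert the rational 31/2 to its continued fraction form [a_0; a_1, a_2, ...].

[15; 2]

Run the Euclidean algorithm on 31 and 2; the successive quotients are the partial quotients a_0, a_1, ... (each step inverts the fractional part left over by the previous one):
  31 = 15*2 + 1, so a_0 = 15.
  2 = 2*1 + 0, so a_1 = 2.
The remainder reaches 0 after 2 divisions, so the expansion has 2 partial quotients, read off in order.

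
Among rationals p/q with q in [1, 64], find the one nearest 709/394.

Expand x = 709/394 as a continued fraction with the Euclidean algorithm:
  709 = 1*394 + 315, so a_0 = 1.
  394 = 1*315 + 79, so a_1 = 1.
  315 = 3*79 + 78, so a_2 = 3.
  79 = 1*78 + 1, so a_3 = 1.
  78 = 78*1 + 0, so a_4 = 78.
so x = [1; 1, 3, 1, 78].
Convergents (p_i = a_i*p_{i-1} + p_{i-2}, q_i = a_i*q_{i-1} + q_{i-2} with p_{-2}=0, p_{-1}=1, q_{-2}=1, q_{-1}=0), until the denominator exceeds 64:
  i=0: a_0=1, p_0 = 1*1 + 0 = 1, q_0 = 1*0 + 1 = 1.
  i=1: a_1=1, p_1 = 1*1 + 1 = 2, q_1 = 1*1 + 0 = 1.
  i=2: a_2=3, p_2 = 3*2 + 1 = 7, q_2 = 3*1 + 1 = 4.
  i=3: a_3=1, p_3 = 1*7 + 2 = 9, q_3 = 1*4 + 1 = 5.
  i=4: a_4=78, p_4 = 78*9 + 7 = 709, q_4 = 78*5 + 4 = 394.
q_4 = 394 > 64, so the last convergent with denominator <= 64 is p_3/q_3 = 9/5.
The closest fraction with denominator <= 64 is either p_3/q_3 or the intermediate fraction (k*p_3 + p_2)/(k*q_3 + q_2) with the largest k >= 1 whose denominator stays <= 64; these approach x as k grows, and every other convergent or intermediate fraction in range is farther away.
Largest k: floor((64 - q_2)/q_3) = floor((64 - 4)/5) = 12.
That gives (12*9 + 7)/(12*5 + 4) = 115/64.
Compare the errors: |x - 9/5| = |709*5 - 9*394|/(394*5) = 1/1970, and |x - 115/64| = |709*64 - 115*394|/(394*64) = 66/25216.
Cross-multiplying, 1*25216 = 25216 < 130020 = 66*1970, so 1/1970 is smaller: the convergent 9/5 is closer to x than 115/64.

9/5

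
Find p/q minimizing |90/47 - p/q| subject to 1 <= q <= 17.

23/12

Expand x = 90/47 as a continued fraction with the Euclidean algorithm:
  90 = 1*47 + 43, so a_0 = 1.
  47 = 1*43 + 4, so a_1 = 1.
  43 = 10*4 + 3, so a_2 = 10.
  4 = 1*3 + 1, so a_3 = 1.
  3 = 3*1 + 0, so a_4 = 3.
so x = [1; 1, 10, 1, 3].
Convergents (p_i = a_i*p_{i-1} + p_{i-2}, q_i = a_i*q_{i-1} + q_{i-2} with p_{-2}=0, p_{-1}=1, q_{-2}=1, q_{-1}=0), until the denominator exceeds 17:
  i=0: a_0=1, p_0 = 1*1 + 0 = 1, q_0 = 1*0 + 1 = 1.
  i=1: a_1=1, p_1 = 1*1 + 1 = 2, q_1 = 1*1 + 0 = 1.
  i=2: a_2=10, p_2 = 10*2 + 1 = 21, q_2 = 10*1 + 1 = 11.
  i=3: a_3=1, p_3 = 1*21 + 2 = 23, q_3 = 1*11 + 1 = 12.
  i=4: a_4=3, p_4 = 3*23 + 21 = 90, q_4 = 3*12 + 11 = 47.
q_4 = 47 > 17, so the last convergent with denominator <= 17 is p_3/q_3 = 23/12.
The closest fraction with denominator <= 17 is either p_3/q_3 or the intermediate fraction (k*p_3 + p_2)/(k*q_3 + q_2) with the largest k >= 1 whose denominator stays <= 17; these approach x as k grows, and every other convergent or intermediate fraction in range is farther away.
Largest k: floor((17 - q_2)/q_3) = floor((17 - 11)/12) = 0.
Since k = 0, no intermediate fraction beyond p_3/q_3 has denominator <= 17, so the convergent 23/12 is the closest (its error is |90*12 - 23*47|/(47*12) = 1/564).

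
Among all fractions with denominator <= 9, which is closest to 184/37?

5/1

Expand x = 184/37 as a continued fraction with the Euclidean algorithm:
  184 = 4*37 + 36, so a_0 = 4.
  37 = 1*36 + 1, so a_1 = 1.
  36 = 36*1 + 0, so a_2 = 36.
so x = [4; 1, 36].
Convergents (p_i = a_i*p_{i-1} + p_{i-2}, q_i = a_i*q_{i-1} + q_{i-2} with p_{-2}=0, p_{-1}=1, q_{-2}=1, q_{-1}=0), until the denominator exceeds 9:
  i=0: a_0=4, p_0 = 4*1 + 0 = 4, q_0 = 4*0 + 1 = 1.
  i=1: a_1=1, p_1 = 1*4 + 1 = 5, q_1 = 1*1 + 0 = 1.
  i=2: a_2=36, p_2 = 36*5 + 4 = 184, q_2 = 36*1 + 1 = 37.
q_2 = 37 > 9, so the last convergent with denominator <= 9 is p_1/q_1 = 5/1.
The closest fraction with denominator <= 9 is either p_1/q_1 or the intermediate fraction (k*p_1 + p_0)/(k*q_1 + q_0) with the largest k >= 1 whose denominator stays <= 9; these approach x as k grows, and every other convergent or intermediate fraction in range is farther away.
Largest k: floor((9 - q_0)/q_1) = floor((9 - 1)/1) = 8.
That gives (8*5 + 4)/(8*1 + 1) = 44/9.
Compare the errors: |x - 5/1| = |184*1 - 5*37|/(37*1) = 1/37, and |x - 44/9| = |184*9 - 44*37|/(37*9) = 28/333.
Cross-multiplying, 1*333 = 333 < 1036 = 28*37, so 1/37 is smaller: the convergent 5/1 is closer to x than 44/9.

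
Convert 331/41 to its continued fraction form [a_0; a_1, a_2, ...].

Run the Euclidean algorithm on 331 and 41; the successive quotients are the partial quotients a_0, a_1, ... (each step inverts the fractional part left over by the previous one):
  331 = 8*41 + 3, so a_0 = 8.
  41 = 13*3 + 2, so a_1 = 13.
  3 = 1*2 + 1, so a_2 = 1.
  2 = 2*1 + 0, so a_3 = 2.
The remainder reaches 0 after 4 divisions, so the expansion has 4 partial quotients, read off in order.

[8; 13, 1, 2]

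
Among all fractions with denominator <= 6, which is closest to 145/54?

Expand x = 145/54 as a continued fraction with the Euclidean algorithm:
  145 = 2*54 + 37, so a_0 = 2.
  54 = 1*37 + 17, so a_1 = 1.
  37 = 2*17 + 3, so a_2 = 2.
  17 = 5*3 + 2, so a_3 = 5.
  3 = 1*2 + 1, so a_4 = 1.
  2 = 2*1 + 0, so a_5 = 2.
so x = [2; 1, 2, 5, 1, 2].
Convergents (p_i = a_i*p_{i-1} + p_{i-2}, q_i = a_i*q_{i-1} + q_{i-2} with p_{-2}=0, p_{-1}=1, q_{-2}=1, q_{-1}=0), until the denominator exceeds 6:
  i=0: a_0=2, p_0 = 2*1 + 0 = 2, q_0 = 2*0 + 1 = 1.
  i=1: a_1=1, p_1 = 1*2 + 1 = 3, q_1 = 1*1 + 0 = 1.
  i=2: a_2=2, p_2 = 2*3 + 2 = 8, q_2 = 2*1 + 1 = 3.
  i=3: a_3=5, p_3 = 5*8 + 3 = 43, q_3 = 5*3 + 1 = 16.
q_3 = 16 > 6, so the last convergent with denominator <= 6 is p_2/q_2 = 8/3.
The closest fraction with denominator <= 6 is either p_2/q_2 or the intermediate fraction (k*p_2 + p_1)/(k*q_2 + q_1) with the largest k >= 1 whose denominator stays <= 6; these approach x as k grows, and every other convergent or intermediate fraction in range is farther away.
Largest k: floor((6 - q_1)/q_2) = floor((6 - 1)/3) = 1.
That gives (1*8 + 3)/(1*3 + 1) = 11/4.
Compare the errors: |x - 8/3| = |145*3 - 8*54|/(54*3) = 3/162, and |x - 11/4| = |145*4 - 11*54|/(54*4) = 14/216.
Cross-multiplying, 3*216 = 648 < 2268 = 14*162, so 3/162 is smaller: the convergent 8/3 is closer to x than 11/4.

8/3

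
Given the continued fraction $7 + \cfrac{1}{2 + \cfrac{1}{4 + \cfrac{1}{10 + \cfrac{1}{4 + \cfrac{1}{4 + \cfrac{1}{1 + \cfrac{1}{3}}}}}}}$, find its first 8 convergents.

Using the convergent recurrence p_i = a_i*p_{i-1} + p_{i-2}, q_i = a_i*q_{i-1} + q_{i-2} with p_{-2}=0, p_{-1}=1, q_{-2}=1, q_{-1}=0:
  i=0: a_0=7, p_0 = 7*1 + 0 = 7, q_0 = 7*0 + 1 = 1.
  i=1: a_1=2, p_1 = 2*7 + 1 = 15, q_1 = 2*1 + 0 = 2.
  i=2: a_2=4, p_2 = 4*15 + 7 = 67, q_2 = 4*2 + 1 = 9.
  i=3: a_3=10, p_3 = 10*67 + 15 = 685, q_3 = 10*9 + 2 = 92.
  i=4: a_4=4, p_4 = 4*685 + 67 = 2807, q_4 = 4*92 + 9 = 377.
  i=5: a_5=4, p_5 = 4*2807 + 685 = 11913, q_5 = 4*377 + 92 = 1600.
  i=6: a_6=1, p_6 = 1*11913 + 2807 = 14720, q_6 = 1*1600 + 377 = 1977.
  i=7: a_7=3, p_7 = 3*14720 + 11913 = 56073, q_7 = 3*1977 + 1600 = 7531.

7/1, 15/2, 67/9, 685/92, 2807/377, 11913/1600, 14720/1977, 56073/7531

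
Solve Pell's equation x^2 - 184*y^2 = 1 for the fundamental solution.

(x, y) = (24335, 1794)

First expand sqrt(184) as a continued fraction. With x_i = (sqrt(184) + m_i)/d_i and (m_0, d_0) = (0, 1): a_0 = floor(sqrt(184)) = 13, since 13^2 = 169 <= 184 < 196 = 14^2.
Iterate m_{i+1} = d_i*a_i - m_i, d_{i+1} = (184 - m_{i+1}^2)/d_i, a_{i+1} = floor((a_0 + m_{i+1})/d_{i+1}):
  m_1 = 1*13 - 0 = 13, d_1 = (184 - 13^2)/1 = 15/1 = 15, a_1 = floor((13 + 13)/15) = 1.
  m_2 = 15*1 - 13 = 2, d_2 = (184 - 2^2)/15 = 180/15 = 12, a_2 = floor((13 + 2)/12) = 1.
  m_3 = 12*1 - 2 = 10, d_3 = (184 - 10^2)/12 = 84/12 = 7, a_3 = floor((13 + 10)/7) = 3.
  m_4 = 7*3 - 10 = 11, d_4 = (184 - 11^2)/7 = 63/7 = 9, a_4 = floor((13 + 11)/9) = 2.
  m_5 = 9*2 - 11 = 7, d_5 = (184 - 7^2)/9 = 135/9 = 15, a_5 = floor((13 + 7)/15) = 1.
  m_6 = 15*1 - 7 = 8, d_6 = (184 - 8^2)/15 = 120/15 = 8, a_6 = floor((13 + 8)/8) = 2.
  m_7 = 8*2 - 8 = 8, d_7 = (184 - 8^2)/8 = 120/8 = 15, a_7 = floor((13 + 8)/15) = 1.
  m_8 = 15*1 - 8 = 7, d_8 = (184 - 7^2)/15 = 135/15 = 9, a_8 = floor((13 + 7)/9) = 2.
  m_9 = 9*2 - 7 = 11, d_9 = (184 - 11^2)/9 = 63/9 = 7, a_9 = floor((13 + 11)/7) = 3.
  m_10 = 7*3 - 11 = 10, d_10 = (184 - 10^2)/7 = 84/7 = 12, a_10 = floor((13 + 10)/12) = 1.
  m_11 = 12*1 - 10 = 2, d_11 = (184 - 2^2)/12 = 180/12 = 15, a_11 = floor((13 + 2)/15) = 1.
  m_12 = 15*1 - 2 = 13, d_12 = (184 - 13^2)/15 = 15/15 = 1, a_12 = floor((13 + 13)/1) = 26.
  m_13 = 1*26 - 13 = 13, d_13 = (184 - 13^2)/1 = 15/1 = 15: (m_13, d_13) = (m_1, d_1) = (13, 15), so from here the quotients repeat a_1, ..., a_12; the period length is 12.
So sqrt(184) = [13; (1, 1, 3, 2, 1, 2, 1, 2, 3, 1, 1, 26)] with period length k = 12.
k is even, so the fundamental solution of x^2 - 184y^2 = 1 is (p_{k-1}, q_{k-1}) = (p_11, q_11); compute convergents through index 11.
Convergents (p_i = a_i*p_{i-1} + p_{i-2}, q_i = a_i*q_{i-1} + q_{i-2} with p_{-2}=0, p_{-1}=1, q_{-2}=1, q_{-1}=0):
  i=0: a_0=13, p_0 = 13*1 + 0 = 13, q_0 = 13*0 + 1 = 1.
  i=1: a_1=1, p_1 = 1*13 + 1 = 14, q_1 = 1*1 + 0 = 1.
  i=2: a_2=1, p_2 = 1*14 + 13 = 27, q_2 = 1*1 + 1 = 2.
  i=3: a_3=3, p_3 = 3*27 + 14 = 95, q_3 = 3*2 + 1 = 7.
  i=4: a_4=2, p_4 = 2*95 + 27 = 217, q_4 = 2*7 + 2 = 16.
  i=5: a_5=1, p_5 = 1*217 + 95 = 312, q_5 = 1*16 + 7 = 23.
  i=6: a_6=2, p_6 = 2*312 + 217 = 841, q_6 = 2*23 + 16 = 62.
  i=7: a_7=1, p_7 = 1*841 + 312 = 1153, q_7 = 1*62 + 23 = 85.
  i=8: a_8=2, p_8 = 2*1153 + 841 = 3147, q_8 = 2*85 + 62 = 232.
  i=9: a_9=3, p_9 = 3*3147 + 1153 = 10594, q_9 = 3*232 + 85 = 781.
  i=10: a_10=1, p_10 = 1*10594 + 3147 = 13741, q_10 = 1*781 + 232 = 1013.
  i=11: a_11=1, p_11 = 1*13741 + 10594 = 24335, q_11 = 1*1013 + 781 = 1794.
Check: 24335^2 - 184*1794^2 = 592192225 - 592192224 = 1, so (x, y) = (24335, 1794) solves the equation, and by the theorem it is the least positive solution.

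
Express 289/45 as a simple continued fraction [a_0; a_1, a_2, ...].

[6; 2, 2, 1, 2, 2]

Run the Euclidean algorithm on 289 and 45; the successive quotients are the partial quotients a_0, a_1, ... (each step inverts the fractional part left over by the previous one):
  289 = 6*45 + 19, so a_0 = 6.
  45 = 2*19 + 7, so a_1 = 2.
  19 = 2*7 + 5, so a_2 = 2.
  7 = 1*5 + 2, so a_3 = 1.
  5 = 2*2 + 1, so a_4 = 2.
  2 = 2*1 + 0, so a_5 = 2.
The remainder reaches 0 after 6 divisions, so the expansion has 6 partial quotients, read off in order.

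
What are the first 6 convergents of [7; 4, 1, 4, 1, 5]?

Using the convergent recurrence p_i = a_i*p_{i-1} + p_{i-2}, q_i = a_i*q_{i-1} + q_{i-2} with p_{-2}=0, p_{-1}=1, q_{-2}=1, q_{-1}=0:
  i=0: a_0=7, p_0 = 7*1 + 0 = 7, q_0 = 7*0 + 1 = 1.
  i=1: a_1=4, p_1 = 4*7 + 1 = 29, q_1 = 4*1 + 0 = 4.
  i=2: a_2=1, p_2 = 1*29 + 7 = 36, q_2 = 1*4 + 1 = 5.
  i=3: a_3=4, p_3 = 4*36 + 29 = 173, q_3 = 4*5 + 4 = 24.
  i=4: a_4=1, p_4 = 1*173 + 36 = 209, q_4 = 1*24 + 5 = 29.
  i=5: a_5=5, p_5 = 5*209 + 173 = 1218, q_5 = 5*29 + 24 = 169.

7/1, 29/4, 36/5, 173/24, 209/29, 1218/169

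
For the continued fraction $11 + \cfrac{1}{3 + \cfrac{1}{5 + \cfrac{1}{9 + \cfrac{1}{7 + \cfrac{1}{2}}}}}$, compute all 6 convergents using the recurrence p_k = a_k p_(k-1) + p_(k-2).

11/1, 34/3, 181/16, 1663/147, 11822/1045, 25307/2237

Using the convergent recurrence p_i = a_i*p_{i-1} + p_{i-2}, q_i = a_i*q_{i-1} + q_{i-2} with p_{-2}=0, p_{-1}=1, q_{-2}=1, q_{-1}=0:
  i=0: a_0=11, p_0 = 11*1 + 0 = 11, q_0 = 11*0 + 1 = 1.
  i=1: a_1=3, p_1 = 3*11 + 1 = 34, q_1 = 3*1 + 0 = 3.
  i=2: a_2=5, p_2 = 5*34 + 11 = 181, q_2 = 5*3 + 1 = 16.
  i=3: a_3=9, p_3 = 9*181 + 34 = 1663, q_3 = 9*16 + 3 = 147.
  i=4: a_4=7, p_4 = 7*1663 + 181 = 11822, q_4 = 7*147 + 16 = 1045.
  i=5: a_5=2, p_5 = 2*11822 + 1663 = 25307, q_5 = 2*1045 + 147 = 2237.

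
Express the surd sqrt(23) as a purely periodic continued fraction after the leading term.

Write x_i = (sqrt(23) + m_i)/d_i with (m_0, d_0) = (0, 1). a_0 = floor(sqrt(23)) = 4, since 4^2 = 16 <= 23 < 25 = 5^2.
Iterate m_{i+1} = d_i*a_i - m_i, d_{i+1} = (23 - m_{i+1}^2)/d_i, a_{i+1} = floor((a_0 + m_{i+1})/d_{i+1}):
  m_1 = 1*4 - 0 = 4, d_1 = (23 - 4^2)/1 = 7/1 = 7, a_1 = floor((4 + 4)/7) = 1.
  m_2 = 7*1 - 4 = 3, d_2 = (23 - 3^2)/7 = 14/7 = 2, a_2 = floor((4 + 3)/2) = 3.
  m_3 = 2*3 - 3 = 3, d_3 = (23 - 3^2)/2 = 14/2 = 7, a_3 = floor((4 + 3)/7) = 1.
  m_4 = 7*1 - 3 = 4, d_4 = (23 - 4^2)/7 = 7/7 = 1, a_4 = floor((4 + 4)/1) = 8.
  m_5 = 1*8 - 4 = 4, d_5 = (23 - 4^2)/1 = 7/1 = 7: (m_5, d_5) = (m_1, d_1) = (4, 7), so from here the quotients repeat a_1, ..., a_4; the period length is 4.
Hence the expansion of sqrt(23) is a_0 = 4 followed by the repeating block 1, 3, 1, 8 (period 4).

[4; (1, 3, 1, 8)]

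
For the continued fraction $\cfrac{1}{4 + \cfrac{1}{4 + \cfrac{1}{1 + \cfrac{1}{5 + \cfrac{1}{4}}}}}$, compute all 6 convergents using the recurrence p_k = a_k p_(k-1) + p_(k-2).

0/1, 1/4, 4/17, 5/21, 29/122, 121/509

Using the convergent recurrence p_i = a_i*p_{i-1} + p_{i-2}, q_i = a_i*q_{i-1} + q_{i-2} with p_{-2}=0, p_{-1}=1, q_{-2}=1, q_{-1}=0:
  i=0: a_0=0, p_0 = 0*1 + 0 = 0, q_0 = 0*0 + 1 = 1.
  i=1: a_1=4, p_1 = 4*0 + 1 = 1, q_1 = 4*1 + 0 = 4.
  i=2: a_2=4, p_2 = 4*1 + 0 = 4, q_2 = 4*4 + 1 = 17.
  i=3: a_3=1, p_3 = 1*4 + 1 = 5, q_3 = 1*17 + 4 = 21.
  i=4: a_4=5, p_4 = 5*5 + 4 = 29, q_4 = 5*21 + 17 = 122.
  i=5: a_5=4, p_5 = 4*29 + 5 = 121, q_5 = 4*122 + 21 = 509.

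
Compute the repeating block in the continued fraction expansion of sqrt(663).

[25; (1, 2, 1, 50)]

Write x_i = (sqrt(663) + m_i)/d_i with (m_0, d_0) = (0, 1). a_0 = floor(sqrt(663)) = 25, since 25^2 = 625 <= 663 < 676 = 26^2.
Iterate m_{i+1} = d_i*a_i - m_i, d_{i+1} = (663 - m_{i+1}^2)/d_i, a_{i+1} = floor((a_0 + m_{i+1})/d_{i+1}):
  m_1 = 1*25 - 0 = 25, d_1 = (663 - 25^2)/1 = 38/1 = 38, a_1 = floor((25 + 25)/38) = 1.
  m_2 = 38*1 - 25 = 13, d_2 = (663 - 13^2)/38 = 494/38 = 13, a_2 = floor((25 + 13)/13) = 2.
  m_3 = 13*2 - 13 = 13, d_3 = (663 - 13^2)/13 = 494/13 = 38, a_3 = floor((25 + 13)/38) = 1.
  m_4 = 38*1 - 13 = 25, d_4 = (663 - 25^2)/38 = 38/38 = 1, a_4 = floor((25 + 25)/1) = 50.
  m_5 = 1*50 - 25 = 25, d_5 = (663 - 25^2)/1 = 38/1 = 38: (m_5, d_5) = (m_1, d_1) = (25, 38), so from here the quotients repeat a_1, ..., a_4; the period length is 4.
Hence the expansion of sqrt(663) is a_0 = 25 followed by the repeating block 1, 2, 1, 50 (period 4).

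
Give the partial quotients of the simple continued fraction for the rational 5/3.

Run the Euclidean algorithm on 5 and 3; the successive quotients are the partial quotients a_0, a_1, ... (each step inverts the fractional part left over by the previous one):
  5 = 1*3 + 2, so a_0 = 1.
  3 = 1*2 + 1, so a_1 = 1.
  2 = 2*1 + 0, so a_2 = 2.
The remainder reaches 0 after 3 divisions, so the expansion has 3 partial quotients, read off in order.

[1; 1, 2]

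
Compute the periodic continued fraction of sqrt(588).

[24; (4, 48)]

Write x_i = (sqrt(588) + m_i)/d_i with (m_0, d_0) = (0, 1). a_0 = floor(sqrt(588)) = 24, since 24^2 = 576 <= 588 < 625 = 25^2.
Iterate m_{i+1} = d_i*a_i - m_i, d_{i+1} = (588 - m_{i+1}^2)/d_i, a_{i+1} = floor((a_0 + m_{i+1})/d_{i+1}):
  m_1 = 1*24 - 0 = 24, d_1 = (588 - 24^2)/1 = 12/1 = 12, a_1 = floor((24 + 24)/12) = 4.
  m_2 = 12*4 - 24 = 24, d_2 = (588 - 24^2)/12 = 12/12 = 1, a_2 = floor((24 + 24)/1) = 48.
  m_3 = 1*48 - 24 = 24, d_3 = (588 - 24^2)/1 = 12/1 = 12: (m_3, d_3) = (m_1, d_1) = (24, 12), so from here the quotients repeat a_1, a_2; the period length is 2.
Hence the expansion of sqrt(588) is a_0 = 24 followed by the repeating block 4, 48 (period 2).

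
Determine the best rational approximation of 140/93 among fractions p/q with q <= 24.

Expand x = 140/93 as a continued fraction with the Euclidean algorithm:
  140 = 1*93 + 47, so a_0 = 1.
  93 = 1*47 + 46, so a_1 = 1.
  47 = 1*46 + 1, so a_2 = 1.
  46 = 46*1 + 0, so a_3 = 46.
so x = [1; 1, 1, 46].
Convergents (p_i = a_i*p_{i-1} + p_{i-2}, q_i = a_i*q_{i-1} + q_{i-2} with p_{-2}=0, p_{-1}=1, q_{-2}=1, q_{-1}=0), until the denominator exceeds 24:
  i=0: a_0=1, p_0 = 1*1 + 0 = 1, q_0 = 1*0 + 1 = 1.
  i=1: a_1=1, p_1 = 1*1 + 1 = 2, q_1 = 1*1 + 0 = 1.
  i=2: a_2=1, p_2 = 1*2 + 1 = 3, q_2 = 1*1 + 1 = 2.
  i=3: a_3=46, p_3 = 46*3 + 2 = 140, q_3 = 46*2 + 1 = 93.
q_3 = 93 > 24, so the last convergent with denominator <= 24 is p_2/q_2 = 3/2.
The closest fraction with denominator <= 24 is either p_2/q_2 or the intermediate fraction (k*p_2 + p_1)/(k*q_2 + q_1) with the largest k >= 1 whose denominator stays <= 24; these approach x as k grows, and every other convergent or intermediate fraction in range is farther away.
Largest k: floor((24 - q_1)/q_2) = floor((24 - 1)/2) = 11.
That gives (11*3 + 2)/(11*2 + 1) = 35/23.
Compare the errors: |x - 3/2| = |140*2 - 3*93|/(93*2) = 1/186, and |x - 35/23| = |140*23 - 35*93|/(93*23) = 35/2139.
Cross-multiplying, 1*2139 = 2139 < 6510 = 35*186, so 1/186 is smaller: the convergent 3/2 is closer to x than 35/23.

3/2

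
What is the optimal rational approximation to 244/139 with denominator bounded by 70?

Expand x = 244/139 as a continued fraction with the Euclidean algorithm:
  244 = 1*139 + 105, so a_0 = 1.
  139 = 1*105 + 34, so a_1 = 1.
  105 = 3*34 + 3, so a_2 = 3.
  34 = 11*3 + 1, so a_3 = 11.
  3 = 3*1 + 0, so a_4 = 3.
so x = [1; 1, 3, 11, 3].
Convergents (p_i = a_i*p_{i-1} + p_{i-2}, q_i = a_i*q_{i-1} + q_{i-2} with p_{-2}=0, p_{-1}=1, q_{-2}=1, q_{-1}=0), until the denominator exceeds 70:
  i=0: a_0=1, p_0 = 1*1 + 0 = 1, q_0 = 1*0 + 1 = 1.
  i=1: a_1=1, p_1 = 1*1 + 1 = 2, q_1 = 1*1 + 0 = 1.
  i=2: a_2=3, p_2 = 3*2 + 1 = 7, q_2 = 3*1 + 1 = 4.
  i=3: a_3=11, p_3 = 11*7 + 2 = 79, q_3 = 11*4 + 1 = 45.
  i=4: a_4=3, p_4 = 3*79 + 7 = 244, q_4 = 3*45 + 4 = 139.
q_4 = 139 > 70, so the last convergent with denominator <= 70 is p_3/q_3 = 79/45.
The closest fraction with denominator <= 70 is either p_3/q_3 or the intermediate fraction (k*p_3 + p_2)/(k*q_3 + q_2) with the largest k >= 1 whose denominator stays <= 70; these approach x as k grows, and every other convergent or intermediate fraction in range is farther away.
Largest k: floor((70 - q_2)/q_3) = floor((70 - 4)/45) = 1.
That gives (1*79 + 7)/(1*45 + 4) = 86/49.
Compare the errors: |x - 79/45| = |244*45 - 79*139|/(139*45) = 1/6255, and |x - 86/49| = |244*49 - 86*139|/(139*49) = 2/6811.
Cross-multiplying, 1*6811 = 6811 < 12510 = 2*6255, so 1/6255 is smaller: the convergent 79/45 is closer to x than 86/49.

79/45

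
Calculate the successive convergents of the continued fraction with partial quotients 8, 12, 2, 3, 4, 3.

8/1, 97/12, 202/25, 703/87, 3014/373, 9745/1206

Using the convergent recurrence p_i = a_i*p_{i-1} + p_{i-2}, q_i = a_i*q_{i-1} + q_{i-2} with p_{-2}=0, p_{-1}=1, q_{-2}=1, q_{-1}=0:
  i=0: a_0=8, p_0 = 8*1 + 0 = 8, q_0 = 8*0 + 1 = 1.
  i=1: a_1=12, p_1 = 12*8 + 1 = 97, q_1 = 12*1 + 0 = 12.
  i=2: a_2=2, p_2 = 2*97 + 8 = 202, q_2 = 2*12 + 1 = 25.
  i=3: a_3=3, p_3 = 3*202 + 97 = 703, q_3 = 3*25 + 12 = 87.
  i=4: a_4=4, p_4 = 4*703 + 202 = 3014, q_4 = 4*87 + 25 = 373.
  i=5: a_5=3, p_5 = 3*3014 + 703 = 9745, q_5 = 3*373 + 87 = 1206.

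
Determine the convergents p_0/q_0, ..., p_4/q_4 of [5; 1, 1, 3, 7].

5/1, 6/1, 11/2, 39/7, 284/51

Using the convergent recurrence p_i = a_i*p_{i-1} + p_{i-2}, q_i = a_i*q_{i-1} + q_{i-2} with p_{-2}=0, p_{-1}=1, q_{-2}=1, q_{-1}=0:
  i=0: a_0=5, p_0 = 5*1 + 0 = 5, q_0 = 5*0 + 1 = 1.
  i=1: a_1=1, p_1 = 1*5 + 1 = 6, q_1 = 1*1 + 0 = 1.
  i=2: a_2=1, p_2 = 1*6 + 5 = 11, q_2 = 1*1 + 1 = 2.
  i=3: a_3=3, p_3 = 3*11 + 6 = 39, q_3 = 3*2 + 1 = 7.
  i=4: a_4=7, p_4 = 7*39 + 11 = 284, q_4 = 7*7 + 2 = 51.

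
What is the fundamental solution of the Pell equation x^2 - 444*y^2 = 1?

First expand sqrt(444) as a continued fraction. With x_i = (sqrt(444) + m_i)/d_i and (m_0, d_0) = (0, 1): a_0 = floor(sqrt(444)) = 21, since 21^2 = 441 <= 444 < 484 = 22^2.
Iterate m_{i+1} = d_i*a_i - m_i, d_{i+1} = (444 - m_{i+1}^2)/d_i, a_{i+1} = floor((a_0 + m_{i+1})/d_{i+1}):
  m_1 = 1*21 - 0 = 21, d_1 = (444 - 21^2)/1 = 3/1 = 3, a_1 = floor((21 + 21)/3) = 14.
  m_2 = 3*14 - 21 = 21, d_2 = (444 - 21^2)/3 = 3/3 = 1, a_2 = floor((21 + 21)/1) = 42.
  m_3 = 1*42 - 21 = 21, d_3 = (444 - 21^2)/1 = 3/1 = 3: (m_3, d_3) = (m_1, d_1) = (21, 3), so from here the quotients repeat a_1, a_2; the period length is 2.
So sqrt(444) = [21; (14, 42)] with period length k = 2.
k is even, so the fundamental solution of x^2 - 444y^2 = 1 is (p_{k-1}, q_{k-1}) = (p_1, q_1); compute convergents through index 1.
Convergents (p_i = a_i*p_{i-1} + p_{i-2}, q_i = a_i*q_{i-1} + q_{i-2} with p_{-2}=0, p_{-1}=1, q_{-2}=1, q_{-1}=0):
  i=0: a_0=21, p_0 = 21*1 + 0 = 21, q_0 = 21*0 + 1 = 1.
  i=1: a_1=14, p_1 = 14*21 + 1 = 295, q_1 = 14*1 + 0 = 14.
Check: 295^2 - 444*14^2 = 87025 - 87024 = 1, so (x, y) = (295, 14) solves the equation, and by the theorem it is the least positive solution.

(x, y) = (295, 14)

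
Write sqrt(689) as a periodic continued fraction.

Write x_i = (sqrt(689) + m_i)/d_i with (m_0, d_0) = (0, 1). a_0 = floor(sqrt(689)) = 26, since 26^2 = 676 <= 689 < 729 = 27^2.
Iterate m_{i+1} = d_i*a_i - m_i, d_{i+1} = (689 - m_{i+1}^2)/d_i, a_{i+1} = floor((a_0 + m_{i+1})/d_{i+1}):
  m_1 = 1*26 - 0 = 26, d_1 = (689 - 26^2)/1 = 13/1 = 13, a_1 = floor((26 + 26)/13) = 4.
  m_2 = 13*4 - 26 = 26, d_2 = (689 - 26^2)/13 = 13/13 = 1, a_2 = floor((26 + 26)/1) = 52.
  m_3 = 1*52 - 26 = 26, d_3 = (689 - 26^2)/1 = 13/1 = 13: (m_3, d_3) = (m_1, d_1) = (26, 13), so from here the quotients repeat a_1, a_2; the period length is 2.
Hence the expansion of sqrt(689) is a_0 = 26 followed by the repeating block 4, 52 (period 2).

[26; (4, 52)]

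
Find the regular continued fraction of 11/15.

[0; 1, 2, 1, 3]

Run the Euclidean algorithm on 11 and 15; the successive quotients are the partial quotients a_0, a_1, ... (each step inverts the fractional part left over by the previous one):
  11 = 0*15 + 11, so a_0 = 0.
  15 = 1*11 + 4, so a_1 = 1.
  11 = 2*4 + 3, so a_2 = 2.
  4 = 1*3 + 1, so a_3 = 1.
  3 = 3*1 + 0, so a_4 = 3.
The remainder reaches 0 after 5 divisions, so the expansion has 5 partial quotients, read off in order.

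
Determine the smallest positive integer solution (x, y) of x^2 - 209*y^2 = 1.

(x, y) = (46551, 3220)

First expand sqrt(209) as a continued fraction. With x_i = (sqrt(209) + m_i)/d_i and (m_0, d_0) = (0, 1): a_0 = floor(sqrt(209)) = 14, since 14^2 = 196 <= 209 < 225 = 15^2.
Iterate m_{i+1} = d_i*a_i - m_i, d_{i+1} = (209 - m_{i+1}^2)/d_i, a_{i+1} = floor((a_0 + m_{i+1})/d_{i+1}):
  m_1 = 1*14 - 0 = 14, d_1 = (209 - 14^2)/1 = 13/1 = 13, a_1 = floor((14 + 14)/13) = 2.
  m_2 = 13*2 - 14 = 12, d_2 = (209 - 12^2)/13 = 65/13 = 5, a_2 = floor((14 + 12)/5) = 5.
  m_3 = 5*5 - 12 = 13, d_3 = (209 - 13^2)/5 = 40/5 = 8, a_3 = floor((14 + 13)/8) = 3.
  m_4 = 8*3 - 13 = 11, d_4 = (209 - 11^2)/8 = 88/8 = 11, a_4 = floor((14 + 11)/11) = 2.
  m_5 = 11*2 - 11 = 11, d_5 = (209 - 11^2)/11 = 88/11 = 8, a_5 = floor((14 + 11)/8) = 3.
  m_6 = 8*3 - 11 = 13, d_6 = (209 - 13^2)/8 = 40/8 = 5, a_6 = floor((14 + 13)/5) = 5.
  m_7 = 5*5 - 13 = 12, d_7 = (209 - 12^2)/5 = 65/5 = 13, a_7 = floor((14 + 12)/13) = 2.
  m_8 = 13*2 - 12 = 14, d_8 = (209 - 14^2)/13 = 13/13 = 1, a_8 = floor((14 + 14)/1) = 28.
  m_9 = 1*28 - 14 = 14, d_9 = (209 - 14^2)/1 = 13/1 = 13: (m_9, d_9) = (m_1, d_1) = (14, 13), so from here the quotients repeat a_1, ..., a_8; the period length is 8.
So sqrt(209) = [14; (2, 5, 3, 2, 3, 5, 2, 28)] with period length k = 8.
k is even, so the fundamental solution of x^2 - 209y^2 = 1 is (p_{k-1}, q_{k-1}) = (p_7, q_7); compute convergents through index 7.
Convergents (p_i = a_i*p_{i-1} + p_{i-2}, q_i = a_i*q_{i-1} + q_{i-2} with p_{-2}=0, p_{-1}=1, q_{-2}=1, q_{-1}=0):
  i=0: a_0=14, p_0 = 14*1 + 0 = 14, q_0 = 14*0 + 1 = 1.
  i=1: a_1=2, p_1 = 2*14 + 1 = 29, q_1 = 2*1 + 0 = 2.
  i=2: a_2=5, p_2 = 5*29 + 14 = 159, q_2 = 5*2 + 1 = 11.
  i=3: a_3=3, p_3 = 3*159 + 29 = 506, q_3 = 3*11 + 2 = 35.
  i=4: a_4=2, p_4 = 2*506 + 159 = 1171, q_4 = 2*35 + 11 = 81.
  i=5: a_5=3, p_5 = 3*1171 + 506 = 4019, q_5 = 3*81 + 35 = 278.
  i=6: a_6=5, p_6 = 5*4019 + 1171 = 21266, q_6 = 5*278 + 81 = 1471.
  i=7: a_7=2, p_7 = 2*21266 + 4019 = 46551, q_7 = 2*1471 + 278 = 3220.
Check: 46551^2 - 209*3220^2 = 2166995601 - 2166995600 = 1, so (x, y) = (46551, 3220) solves the equation, and by the theorem it is the least positive solution.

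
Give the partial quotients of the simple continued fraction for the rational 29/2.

[14; 2]

Run the Euclidean algorithm on 29 and 2; the successive quotients are the partial quotients a_0, a_1, ... (each step inverts the fractional part left over by the previous one):
  29 = 14*2 + 1, so a_0 = 14.
  2 = 2*1 + 0, so a_1 = 2.
The remainder reaches 0 after 2 divisions, so the expansion has 2 partial quotients, read off in order.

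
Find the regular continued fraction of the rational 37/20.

Run the Euclidean algorithm on 37 and 20; the successive quotients are the partial quotients a_0, a_1, ... (each step inverts the fractional part left over by the previous one):
  37 = 1*20 + 17, so a_0 = 1.
  20 = 1*17 + 3, so a_1 = 1.
  17 = 5*3 + 2, so a_2 = 5.
  3 = 1*2 + 1, so a_3 = 1.
  2 = 2*1 + 0, so a_4 = 2.
The remainder reaches 0 after 5 divisions, so the expansion has 5 partial quotients, read off in order.

[1; 1, 5, 1, 2]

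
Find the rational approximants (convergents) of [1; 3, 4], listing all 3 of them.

1/1, 4/3, 17/13

Using the convergent recurrence p_i = a_i*p_{i-1} + p_{i-2}, q_i = a_i*q_{i-1} + q_{i-2} with p_{-2}=0, p_{-1}=1, q_{-2}=1, q_{-1}=0:
  i=0: a_0=1, p_0 = 1*1 + 0 = 1, q_0 = 1*0 + 1 = 1.
  i=1: a_1=3, p_1 = 3*1 + 1 = 4, q_1 = 3*1 + 0 = 3.
  i=2: a_2=4, p_2 = 4*4 + 1 = 17, q_2 = 4*3 + 1 = 13.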